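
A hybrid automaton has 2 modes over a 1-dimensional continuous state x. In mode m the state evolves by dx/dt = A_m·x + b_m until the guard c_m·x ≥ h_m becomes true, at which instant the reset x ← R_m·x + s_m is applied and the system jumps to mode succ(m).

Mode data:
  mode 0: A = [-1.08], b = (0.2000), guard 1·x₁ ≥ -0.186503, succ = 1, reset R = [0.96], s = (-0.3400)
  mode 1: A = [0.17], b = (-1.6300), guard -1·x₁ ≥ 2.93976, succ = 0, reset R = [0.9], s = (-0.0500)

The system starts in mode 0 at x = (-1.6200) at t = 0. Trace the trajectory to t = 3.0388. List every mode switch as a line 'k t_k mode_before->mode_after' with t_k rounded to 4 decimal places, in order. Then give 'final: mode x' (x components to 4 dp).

Mode 0: guard c·x = -0.1865 hit at Δt = 1.4633 (t = 1.4633), x⁻ = (-0.1865) → reset → x⁺ = (-0.5190), jump to mode 1
Mode 1: guard c·x = 2.9398 hit at Δt = 1.2630 (t = 2.7263), x⁻ = (-2.9398) → reset → x⁺ = (-2.6958), jump to mode 0
Mode 0: flow for 0.3125 to horizon, guard not reached → x = (-1.8705)

1 1.4633 0->1
2 2.7263 1->0
final: 0 -1.8705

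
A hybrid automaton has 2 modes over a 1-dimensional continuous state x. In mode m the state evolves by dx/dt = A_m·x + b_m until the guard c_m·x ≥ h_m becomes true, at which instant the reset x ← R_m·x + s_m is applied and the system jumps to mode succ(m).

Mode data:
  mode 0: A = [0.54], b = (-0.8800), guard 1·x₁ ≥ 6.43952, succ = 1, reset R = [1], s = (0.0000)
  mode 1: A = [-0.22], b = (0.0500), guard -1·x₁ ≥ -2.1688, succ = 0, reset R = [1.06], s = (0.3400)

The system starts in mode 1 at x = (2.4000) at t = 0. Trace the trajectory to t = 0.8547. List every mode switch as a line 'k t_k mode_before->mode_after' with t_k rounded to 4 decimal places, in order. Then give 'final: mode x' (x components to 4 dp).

1 0.5114 1->0
final: 0 2.8445

Mode 1: guard c·x = -2.1688 hit at Δt = 0.5114 (t = 0.5114), x⁻ = (2.1688) → reset → x⁺ = (2.6389), jump to mode 0
Mode 0: flow for 0.3433 to horizon, guard not reached → x = (2.8445)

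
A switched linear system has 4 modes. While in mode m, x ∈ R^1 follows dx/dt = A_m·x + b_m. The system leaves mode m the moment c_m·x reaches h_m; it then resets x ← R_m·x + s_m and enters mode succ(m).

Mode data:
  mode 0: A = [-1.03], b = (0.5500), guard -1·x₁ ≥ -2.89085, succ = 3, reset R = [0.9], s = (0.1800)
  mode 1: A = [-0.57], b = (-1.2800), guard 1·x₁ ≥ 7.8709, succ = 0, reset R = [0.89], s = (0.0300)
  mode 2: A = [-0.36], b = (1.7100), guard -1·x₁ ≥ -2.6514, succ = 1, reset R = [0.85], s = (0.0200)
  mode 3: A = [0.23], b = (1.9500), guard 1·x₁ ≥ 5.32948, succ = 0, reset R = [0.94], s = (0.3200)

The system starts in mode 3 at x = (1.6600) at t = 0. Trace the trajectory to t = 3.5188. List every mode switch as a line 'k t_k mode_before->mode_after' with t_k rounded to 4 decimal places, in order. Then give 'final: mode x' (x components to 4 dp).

1 1.3431 3->0
2 2.0328 0->3
3 2.9196 3->0
final: 0 3.1212

Mode 3: guard c·x = 5.3295 hit at Δt = 1.3431 (t = 1.3431), x⁻ = (5.3295) → reset → x⁺ = (5.3297), jump to mode 0
Mode 0: guard c·x = -2.8908 hit at Δt = 0.6897 (t = 2.0328), x⁻ = (2.8908) → reset → x⁺ = (2.7818), jump to mode 3
Mode 3: guard c·x = 5.3295 hit at Δt = 0.8868 (t = 2.9196), x⁻ = (5.3295) → reset → x⁺ = (5.3297), jump to mode 0
Mode 0: flow for 0.5992 to horizon, guard not reached → x = (3.1212)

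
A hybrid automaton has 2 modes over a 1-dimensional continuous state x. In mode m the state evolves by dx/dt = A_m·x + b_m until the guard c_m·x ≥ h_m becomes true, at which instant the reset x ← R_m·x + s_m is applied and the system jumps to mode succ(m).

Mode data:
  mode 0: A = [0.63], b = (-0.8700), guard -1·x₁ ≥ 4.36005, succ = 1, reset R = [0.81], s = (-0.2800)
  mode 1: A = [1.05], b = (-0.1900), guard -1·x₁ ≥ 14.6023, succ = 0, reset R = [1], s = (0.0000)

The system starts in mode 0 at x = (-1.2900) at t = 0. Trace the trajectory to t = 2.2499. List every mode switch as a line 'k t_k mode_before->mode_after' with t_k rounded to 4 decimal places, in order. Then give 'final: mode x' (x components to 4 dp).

Mode 0: guard c·x = 4.3601 hit at Δt = 1.2146 (t = 1.2146), x⁻ = (-4.3600) → reset → x⁺ = (-3.8116), jump to mode 1
Mode 1: flow for 1.0353 to horizon, guard not reached → x = (-11.6593)

1 1.2146 0->1
final: 1 -11.6593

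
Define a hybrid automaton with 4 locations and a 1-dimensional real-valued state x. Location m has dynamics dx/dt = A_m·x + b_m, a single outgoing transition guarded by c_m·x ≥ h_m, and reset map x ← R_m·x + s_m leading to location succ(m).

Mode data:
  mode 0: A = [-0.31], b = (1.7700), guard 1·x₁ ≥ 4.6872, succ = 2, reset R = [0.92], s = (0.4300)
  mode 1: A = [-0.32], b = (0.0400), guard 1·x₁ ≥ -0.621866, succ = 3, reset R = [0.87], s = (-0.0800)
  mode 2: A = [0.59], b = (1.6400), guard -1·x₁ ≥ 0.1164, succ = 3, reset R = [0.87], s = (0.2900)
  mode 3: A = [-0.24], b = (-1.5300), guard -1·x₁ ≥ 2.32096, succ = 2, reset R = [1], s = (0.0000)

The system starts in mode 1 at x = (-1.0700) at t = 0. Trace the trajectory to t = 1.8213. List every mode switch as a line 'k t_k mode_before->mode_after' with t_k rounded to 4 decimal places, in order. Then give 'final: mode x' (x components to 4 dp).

Mode 1: guard c·x = -0.6219 hit at Δt = 1.4688 (t = 1.4688), x⁻ = (-0.6219) → reset → x⁺ = (-0.6210), jump to mode 3
Mode 3: flow for 0.3525 to horizon, guard not reached → x = (-1.0878)

1 1.4688 1->3
final: 3 -1.0878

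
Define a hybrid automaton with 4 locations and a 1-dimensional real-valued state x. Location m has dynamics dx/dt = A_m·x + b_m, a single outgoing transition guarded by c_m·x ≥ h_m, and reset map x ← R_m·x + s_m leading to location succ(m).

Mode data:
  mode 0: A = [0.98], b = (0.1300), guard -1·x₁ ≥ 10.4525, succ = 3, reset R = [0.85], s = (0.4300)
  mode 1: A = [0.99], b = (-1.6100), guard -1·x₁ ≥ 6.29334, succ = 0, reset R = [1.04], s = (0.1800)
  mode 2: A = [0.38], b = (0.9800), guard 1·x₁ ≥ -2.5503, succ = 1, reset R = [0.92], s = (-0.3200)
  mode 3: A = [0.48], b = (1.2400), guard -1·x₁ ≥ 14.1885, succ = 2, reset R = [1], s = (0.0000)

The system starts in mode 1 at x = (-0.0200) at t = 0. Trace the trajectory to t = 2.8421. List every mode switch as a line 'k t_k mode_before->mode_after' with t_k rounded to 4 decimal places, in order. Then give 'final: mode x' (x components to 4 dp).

Mode 1: guard c·x = 6.2933 hit at Δt = 1.5867 (t = 1.5867), x⁻ = (-6.2933) → reset → x⁺ = (-6.3651), jump to mode 0
Mode 0: guard c·x = 10.4525 hit at Δt = 0.5146 (t = 2.1013), x⁻ = (-10.4525) → reset → x⁺ = (-8.4546), jump to mode 3
Mode 3: flow for 0.7408 to horizon, guard not reached → x = (-10.9618)

1 1.5867 1->0
2 2.1013 0->3
final: 3 -10.9618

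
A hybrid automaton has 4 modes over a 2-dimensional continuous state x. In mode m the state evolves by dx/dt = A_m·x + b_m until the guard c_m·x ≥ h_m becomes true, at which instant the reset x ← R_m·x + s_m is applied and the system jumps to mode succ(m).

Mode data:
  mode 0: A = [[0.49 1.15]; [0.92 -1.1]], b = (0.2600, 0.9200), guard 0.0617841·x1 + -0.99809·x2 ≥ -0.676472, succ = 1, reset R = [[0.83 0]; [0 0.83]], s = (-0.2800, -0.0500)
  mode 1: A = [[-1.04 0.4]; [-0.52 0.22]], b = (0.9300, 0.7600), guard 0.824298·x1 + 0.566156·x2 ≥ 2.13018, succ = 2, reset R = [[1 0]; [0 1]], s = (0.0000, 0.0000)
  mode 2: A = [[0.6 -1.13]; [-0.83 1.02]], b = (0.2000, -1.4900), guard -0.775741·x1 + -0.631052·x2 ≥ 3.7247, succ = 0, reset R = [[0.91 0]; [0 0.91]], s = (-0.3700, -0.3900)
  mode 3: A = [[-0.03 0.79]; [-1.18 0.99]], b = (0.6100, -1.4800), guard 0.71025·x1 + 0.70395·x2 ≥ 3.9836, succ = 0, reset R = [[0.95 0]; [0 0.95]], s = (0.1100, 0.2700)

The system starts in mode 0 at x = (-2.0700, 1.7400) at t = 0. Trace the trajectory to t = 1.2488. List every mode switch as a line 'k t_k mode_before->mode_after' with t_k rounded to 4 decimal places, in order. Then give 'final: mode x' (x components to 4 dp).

1 0.5989 0->1
final: 1 -0.2416 1.3575

Mode 0: guard c·x = -0.6765 hit at Δt = 0.5989 (t = 0.5989), x⁻ = (-1.7107, 0.5719) → reset → x⁺ = (-1.6999, 0.4247), jump to mode 1
Mode 1: flow for 0.6499 to horizon, guard not reached → x = (-0.2416, 1.3575)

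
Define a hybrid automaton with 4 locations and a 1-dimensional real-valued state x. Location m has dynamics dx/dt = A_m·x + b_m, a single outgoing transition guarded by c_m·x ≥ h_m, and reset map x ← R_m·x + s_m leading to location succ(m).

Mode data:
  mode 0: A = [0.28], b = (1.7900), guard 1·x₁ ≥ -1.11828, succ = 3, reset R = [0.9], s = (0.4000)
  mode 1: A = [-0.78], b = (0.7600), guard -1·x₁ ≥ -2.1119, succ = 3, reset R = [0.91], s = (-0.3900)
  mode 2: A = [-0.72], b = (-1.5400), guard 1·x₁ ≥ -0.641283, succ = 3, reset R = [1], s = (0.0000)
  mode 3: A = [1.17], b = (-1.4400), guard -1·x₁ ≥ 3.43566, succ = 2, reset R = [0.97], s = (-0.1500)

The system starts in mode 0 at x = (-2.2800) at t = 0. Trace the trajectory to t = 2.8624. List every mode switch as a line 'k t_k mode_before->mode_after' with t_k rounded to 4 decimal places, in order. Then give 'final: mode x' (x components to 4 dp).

1 0.8885 0->3
2 1.6852 3->2
final: 2 -2.7146

Mode 0: guard c·x = -1.1183 hit at Δt = 0.8885 (t = 0.8885), x⁻ = (-1.1183) → reset → x⁺ = (-0.6065), jump to mode 3
Mode 3: guard c·x = 3.4357 hit at Δt = 0.7967 (t = 1.6852), x⁻ = (-3.4357) → reset → x⁺ = (-3.4826), jump to mode 2
Mode 2: flow for 1.1772 to horizon, guard not reached → x = (-2.7146)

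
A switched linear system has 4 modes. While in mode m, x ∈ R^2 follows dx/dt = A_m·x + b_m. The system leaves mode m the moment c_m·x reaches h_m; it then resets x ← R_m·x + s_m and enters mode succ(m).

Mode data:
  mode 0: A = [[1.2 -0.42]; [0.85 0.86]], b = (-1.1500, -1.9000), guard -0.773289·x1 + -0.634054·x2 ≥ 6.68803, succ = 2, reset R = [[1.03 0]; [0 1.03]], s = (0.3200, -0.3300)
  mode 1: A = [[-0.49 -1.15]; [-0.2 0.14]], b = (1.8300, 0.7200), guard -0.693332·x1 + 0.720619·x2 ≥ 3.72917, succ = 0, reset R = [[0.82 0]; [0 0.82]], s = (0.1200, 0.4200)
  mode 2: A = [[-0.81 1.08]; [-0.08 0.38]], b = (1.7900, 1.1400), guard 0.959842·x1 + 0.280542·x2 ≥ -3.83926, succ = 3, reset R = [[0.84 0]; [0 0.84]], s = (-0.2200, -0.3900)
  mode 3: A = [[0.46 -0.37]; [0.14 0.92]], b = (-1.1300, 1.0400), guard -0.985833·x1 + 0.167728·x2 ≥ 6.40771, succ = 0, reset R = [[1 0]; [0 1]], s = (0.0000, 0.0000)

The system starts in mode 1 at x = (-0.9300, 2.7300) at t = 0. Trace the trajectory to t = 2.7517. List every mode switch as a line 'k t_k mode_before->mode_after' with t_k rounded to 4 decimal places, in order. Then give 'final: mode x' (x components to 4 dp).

1 0.6100 1->0
2 1.6145 0->2
3 2.2439 2->3
final: 3 -5.3842 0.3820

Mode 1: guard c·x = 3.7292 hit at Δt = 0.6100 (t = 0.6100), x⁻ = (-1.6461, 3.5912) → reset → x⁺ = (-1.2298, 3.3647), jump to mode 0
Mode 0: guard c·x = 6.6880 hit at Δt = 1.0045 (t = 1.6145), x⁻ = (-8.5232, -0.1532) → reset → x⁺ = (-8.4589, -0.4878), jump to mode 2
Mode 2: guard c·x = -3.8393 hit at Δt = 0.6294 (t = 2.2439), x⁻ = (-4.1600, 0.5478) → reset → x⁺ = (-3.7144, 0.0701), jump to mode 3
Mode 3: flow for 0.5078 to horizon, guard not reached → x = (-5.3842, 0.3820)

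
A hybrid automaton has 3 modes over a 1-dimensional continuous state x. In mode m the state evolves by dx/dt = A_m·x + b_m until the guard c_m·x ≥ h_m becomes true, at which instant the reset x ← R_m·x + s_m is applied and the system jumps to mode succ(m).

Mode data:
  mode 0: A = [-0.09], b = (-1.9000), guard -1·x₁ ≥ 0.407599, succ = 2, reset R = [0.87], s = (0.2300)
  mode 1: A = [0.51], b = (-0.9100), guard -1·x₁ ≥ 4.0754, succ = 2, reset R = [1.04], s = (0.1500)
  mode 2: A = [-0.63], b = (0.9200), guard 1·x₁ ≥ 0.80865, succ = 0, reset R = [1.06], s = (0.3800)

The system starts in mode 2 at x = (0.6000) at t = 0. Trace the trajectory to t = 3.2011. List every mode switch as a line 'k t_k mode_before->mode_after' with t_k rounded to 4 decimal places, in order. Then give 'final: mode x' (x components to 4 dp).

Mode 2: guard c·x = 0.8086 hit at Δt = 0.4409 (t = 0.4409), x⁻ = (0.8086) → reset → x⁺ = (1.2372), jump to mode 0
Mode 0: guard c·x = 0.4076 hit at Δt = 0.8494 (t = 1.2903), x⁻ = (-0.4076) → reset → x⁺ = (-0.1246), jump to mode 2
Mode 2: guard c·x = 0.8086 hit at Δt = 1.4107 (t = 2.7010), x⁻ = (0.8086) → reset → x⁺ = (1.2372), jump to mode 0
Mode 0: flow for 0.5001 to horizon, guard not reached → x = (0.2537)

1 0.4409 2->0
2 1.2903 0->2
3 2.7010 2->0
final: 0 0.2537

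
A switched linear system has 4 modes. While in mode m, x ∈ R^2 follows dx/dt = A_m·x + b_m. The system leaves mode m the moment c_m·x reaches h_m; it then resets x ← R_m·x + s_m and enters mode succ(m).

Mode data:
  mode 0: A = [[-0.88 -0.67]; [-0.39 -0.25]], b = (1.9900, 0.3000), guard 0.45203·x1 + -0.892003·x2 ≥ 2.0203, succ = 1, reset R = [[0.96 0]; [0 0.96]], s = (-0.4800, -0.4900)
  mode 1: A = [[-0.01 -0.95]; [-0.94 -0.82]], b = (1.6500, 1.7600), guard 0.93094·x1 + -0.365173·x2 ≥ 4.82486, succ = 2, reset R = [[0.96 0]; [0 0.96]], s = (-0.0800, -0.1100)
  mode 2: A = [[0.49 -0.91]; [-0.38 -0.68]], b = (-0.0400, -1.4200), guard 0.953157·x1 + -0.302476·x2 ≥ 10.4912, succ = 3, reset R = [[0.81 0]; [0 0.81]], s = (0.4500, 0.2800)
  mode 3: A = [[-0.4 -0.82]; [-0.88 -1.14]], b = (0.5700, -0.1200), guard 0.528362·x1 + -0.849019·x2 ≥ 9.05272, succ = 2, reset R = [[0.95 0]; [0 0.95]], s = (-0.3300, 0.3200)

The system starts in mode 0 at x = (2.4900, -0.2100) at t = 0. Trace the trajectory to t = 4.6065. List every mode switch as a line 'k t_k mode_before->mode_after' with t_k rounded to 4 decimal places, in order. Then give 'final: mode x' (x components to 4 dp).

Mode 0: guard c·x = 2.0203 hit at Δt = 1.2844 (t = 1.2844), x⁻ = (2.6641, -0.9149) → reset → x⁺ = (2.0775, -1.3683), jump to mode 1
Mode 1: guard c·x = 4.8249 hit at Δt = 0.8623 (t = 2.1467), x⁻ = (4.5591, -1.5899) → reset → x⁺ = (4.2968, -1.6363), jump to mode 2
Mode 2: guard c·x = 10.4912 hit at Δt = 0.9789 (t = 3.1256), x⁻ = (9.8156, -3.7535) → reset → x⁺ = (8.4007, -2.7603), jump to mode 3
Mode 3: guard c·x = 9.0527 hit at Δt = 0.8226 (t = 3.9482), x⁻ = (8.8463, -5.1573) → reset → x⁺ = (8.0740, -4.5795), jump to mode 2
Mode 2: guard c·x = 10.4912 hit at Δt = 0.1640 (t = 4.1122), x⁻ = (9.4728, -4.8339) → reset → x⁺ = (8.1230, -3.6355), jump to mode 3
Mode 3: flow for 0.4943 to horizon, guard not reached → x = (8.5098, -4.8747)

1 1.2844 0->1
2 2.1467 1->2
3 3.1256 2->3
4 3.9482 3->2
5 4.1122 2->3
final: 3 8.5098 -4.8747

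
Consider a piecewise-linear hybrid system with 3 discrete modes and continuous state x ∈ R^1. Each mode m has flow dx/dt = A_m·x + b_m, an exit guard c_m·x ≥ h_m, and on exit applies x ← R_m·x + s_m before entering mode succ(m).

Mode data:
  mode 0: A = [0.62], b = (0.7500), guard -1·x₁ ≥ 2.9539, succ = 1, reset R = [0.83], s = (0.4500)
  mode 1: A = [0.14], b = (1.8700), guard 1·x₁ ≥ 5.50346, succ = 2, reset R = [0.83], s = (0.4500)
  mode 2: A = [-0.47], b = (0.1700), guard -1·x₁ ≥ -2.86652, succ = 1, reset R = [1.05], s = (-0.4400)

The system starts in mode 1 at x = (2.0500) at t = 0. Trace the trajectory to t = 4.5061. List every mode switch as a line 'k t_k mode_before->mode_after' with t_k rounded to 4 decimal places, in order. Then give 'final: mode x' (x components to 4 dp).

1 1.4446 1->2
2 2.7637 2->1
3 3.9713 1->2
final: 2 3.9830

Mode 1: guard c·x = 5.5035 hit at Δt = 1.4446 (t = 1.4446), x⁻ = (5.5035) → reset → x⁺ = (5.0179), jump to mode 2
Mode 2: guard c·x = -2.8665 hit at Δt = 1.3191 (t = 2.7637), x⁻ = (2.8665) → reset → x⁺ = (2.5698), jump to mode 1
Mode 1: guard c·x = 5.5035 hit at Δt = 1.2076 (t = 3.9713), x⁻ = (5.5035) → reset → x⁺ = (5.0179), jump to mode 2
Mode 2: flow for 0.5348 to horizon, guard not reached → x = (3.9830)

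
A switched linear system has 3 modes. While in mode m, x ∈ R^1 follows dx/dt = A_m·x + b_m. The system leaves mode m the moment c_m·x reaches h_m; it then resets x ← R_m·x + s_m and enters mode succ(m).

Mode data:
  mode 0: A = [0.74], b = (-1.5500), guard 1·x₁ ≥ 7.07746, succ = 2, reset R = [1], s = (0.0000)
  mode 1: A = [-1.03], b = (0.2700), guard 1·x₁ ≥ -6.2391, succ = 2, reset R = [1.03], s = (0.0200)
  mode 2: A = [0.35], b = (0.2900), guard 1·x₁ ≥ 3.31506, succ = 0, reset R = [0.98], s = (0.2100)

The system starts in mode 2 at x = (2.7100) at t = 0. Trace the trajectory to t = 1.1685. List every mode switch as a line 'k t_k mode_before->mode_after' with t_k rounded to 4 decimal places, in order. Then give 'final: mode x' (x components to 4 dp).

Mode 2: guard c·x = 3.3151 hit at Δt = 0.4510 (t = 0.4510), x⁻ = (3.3151) → reset → x⁺ = (3.4588), jump to mode 0
Mode 0: flow for 0.7175 to horizon, guard not reached → x = (4.4144)

1 0.4510 2->0
final: 0 4.4144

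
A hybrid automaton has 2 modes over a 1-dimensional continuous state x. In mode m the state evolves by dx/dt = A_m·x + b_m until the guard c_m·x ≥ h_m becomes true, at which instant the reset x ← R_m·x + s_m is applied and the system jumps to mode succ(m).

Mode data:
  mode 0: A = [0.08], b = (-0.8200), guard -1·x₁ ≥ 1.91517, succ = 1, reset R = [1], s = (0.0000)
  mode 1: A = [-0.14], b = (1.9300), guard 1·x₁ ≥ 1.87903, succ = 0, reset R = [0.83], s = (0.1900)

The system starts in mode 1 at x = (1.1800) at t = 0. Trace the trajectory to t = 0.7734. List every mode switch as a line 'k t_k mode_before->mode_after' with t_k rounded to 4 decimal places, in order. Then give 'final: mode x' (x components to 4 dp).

1 0.4075 1->0
final: 0 1.4971

Mode 1: guard c·x = 1.8790 hit at Δt = 0.4075 (t = 0.4075), x⁻ = (1.8790) → reset → x⁺ = (1.7496), jump to mode 0
Mode 0: flow for 0.3659 to horizon, guard not reached → x = (1.4971)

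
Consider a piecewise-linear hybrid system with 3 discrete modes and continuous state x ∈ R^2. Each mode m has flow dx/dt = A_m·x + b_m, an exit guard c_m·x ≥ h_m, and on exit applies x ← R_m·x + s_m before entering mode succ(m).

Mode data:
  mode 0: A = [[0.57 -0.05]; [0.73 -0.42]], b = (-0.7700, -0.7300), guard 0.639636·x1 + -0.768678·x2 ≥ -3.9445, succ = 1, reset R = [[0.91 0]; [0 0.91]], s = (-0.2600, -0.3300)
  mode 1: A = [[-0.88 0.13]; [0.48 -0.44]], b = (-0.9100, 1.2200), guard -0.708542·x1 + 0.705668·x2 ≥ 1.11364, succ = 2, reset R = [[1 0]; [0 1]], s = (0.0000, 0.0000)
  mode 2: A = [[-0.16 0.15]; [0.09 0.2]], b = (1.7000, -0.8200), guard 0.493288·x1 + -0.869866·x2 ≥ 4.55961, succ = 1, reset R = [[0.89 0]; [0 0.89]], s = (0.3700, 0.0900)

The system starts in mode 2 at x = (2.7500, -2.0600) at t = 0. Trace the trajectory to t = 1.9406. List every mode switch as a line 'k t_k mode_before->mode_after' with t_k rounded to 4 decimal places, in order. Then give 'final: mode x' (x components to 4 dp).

Mode 2: guard c·x = 4.5596 hit at Δt = 1.0778 (t = 1.0778), x⁻ = (3.6067, -3.1964) → reset → x⁺ = (3.5799, -2.7548), jump to mode 1
Mode 1: flow for 0.8628 to horizon, guard not reached → x = (1.0298, -0.3045)

1 1.0778 2->1
final: 1 1.0298 -0.3045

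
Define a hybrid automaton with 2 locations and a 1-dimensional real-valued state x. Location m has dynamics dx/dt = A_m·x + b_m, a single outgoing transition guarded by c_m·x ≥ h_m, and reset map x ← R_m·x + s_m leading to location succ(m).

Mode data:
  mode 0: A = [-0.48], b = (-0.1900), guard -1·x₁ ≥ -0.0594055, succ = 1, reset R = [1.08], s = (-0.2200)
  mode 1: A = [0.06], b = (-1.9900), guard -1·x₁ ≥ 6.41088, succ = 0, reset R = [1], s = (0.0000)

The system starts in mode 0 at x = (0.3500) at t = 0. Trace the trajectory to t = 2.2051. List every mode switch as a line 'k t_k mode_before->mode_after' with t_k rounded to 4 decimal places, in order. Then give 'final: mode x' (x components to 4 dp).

1 1.0285 0->1
final: 1 -2.5933

Mode 0: guard c·x = -0.0594 hit at Δt = 1.0285 (t = 1.0285), x⁻ = (0.0594) → reset → x⁺ = (-0.1558), jump to mode 1
Mode 1: flow for 1.1766 to horizon, guard not reached → x = (-2.5933)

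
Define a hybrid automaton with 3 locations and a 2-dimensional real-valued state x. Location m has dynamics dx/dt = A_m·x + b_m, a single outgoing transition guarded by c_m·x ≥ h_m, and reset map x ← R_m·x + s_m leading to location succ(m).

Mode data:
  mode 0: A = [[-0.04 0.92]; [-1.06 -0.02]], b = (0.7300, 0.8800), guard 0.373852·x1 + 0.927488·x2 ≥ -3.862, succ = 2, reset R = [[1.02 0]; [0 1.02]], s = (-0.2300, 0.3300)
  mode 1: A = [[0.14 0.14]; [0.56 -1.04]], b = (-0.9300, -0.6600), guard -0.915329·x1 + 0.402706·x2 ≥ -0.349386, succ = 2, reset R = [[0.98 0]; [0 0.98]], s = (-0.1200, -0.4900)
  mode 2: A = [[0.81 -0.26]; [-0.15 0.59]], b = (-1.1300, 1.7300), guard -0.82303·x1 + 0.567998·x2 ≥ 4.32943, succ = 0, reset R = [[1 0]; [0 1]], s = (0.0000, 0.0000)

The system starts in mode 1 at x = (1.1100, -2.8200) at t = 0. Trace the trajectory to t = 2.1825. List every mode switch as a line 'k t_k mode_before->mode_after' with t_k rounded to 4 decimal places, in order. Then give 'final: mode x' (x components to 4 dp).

Mode 1: guard c·x = -0.3494 hit at Δt = 1.1220 (t = 1.1220), x⁻ = (-0.1375, -1.1801) → reset → x⁺ = (-0.2547, -1.6465), jump to mode 2
Mode 2: flow for 1.0605 to horizon, guard not reached → x = (-1.9884, -0.3334)

1 1.1220 1->2
final: 2 -1.9884 -0.3334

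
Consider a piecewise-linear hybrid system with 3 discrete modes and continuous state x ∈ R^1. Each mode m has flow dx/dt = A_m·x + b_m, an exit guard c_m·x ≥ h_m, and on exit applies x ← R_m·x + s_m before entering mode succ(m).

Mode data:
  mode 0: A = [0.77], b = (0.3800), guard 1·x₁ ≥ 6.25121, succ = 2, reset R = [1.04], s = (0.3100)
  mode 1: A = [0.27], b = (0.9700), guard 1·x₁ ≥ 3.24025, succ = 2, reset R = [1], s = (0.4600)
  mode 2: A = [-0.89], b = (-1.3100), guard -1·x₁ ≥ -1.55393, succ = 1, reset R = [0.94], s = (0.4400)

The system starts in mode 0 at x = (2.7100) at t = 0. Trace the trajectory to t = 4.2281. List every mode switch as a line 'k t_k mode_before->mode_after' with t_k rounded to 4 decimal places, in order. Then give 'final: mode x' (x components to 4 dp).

Mode 0: guard c·x = 6.2512 hit at Δt = 0.9669 (t = 0.9669), x⁻ = (6.2512) → reset → x⁺ = (6.8113), jump to mode 2
Mode 2: guard c·x = -1.5539 hit at Δt = 1.1315 (t = 2.0984), x⁻ = (1.5539) → reset → x⁺ = (1.9007), jump to mode 1
Mode 1: guard c·x = 3.2403 hit at Δt = 0.8082 (t = 2.9066), x⁻ = (3.2402) → reset → x⁺ = (3.7002), jump to mode 2
Mode 2: guard c·x = -1.5539 hit at Δt = 0.6024 (t = 3.5090), x⁻ = (1.5539) → reset → x⁺ = (1.9007), jump to mode 1
Mode 1: flow for 0.7191 to horizon, guard not reached → x = (3.0779)

1 0.9669 0->2
2 2.0984 2->1
3 2.9066 1->2
4 3.5090 2->1
final: 1 3.0779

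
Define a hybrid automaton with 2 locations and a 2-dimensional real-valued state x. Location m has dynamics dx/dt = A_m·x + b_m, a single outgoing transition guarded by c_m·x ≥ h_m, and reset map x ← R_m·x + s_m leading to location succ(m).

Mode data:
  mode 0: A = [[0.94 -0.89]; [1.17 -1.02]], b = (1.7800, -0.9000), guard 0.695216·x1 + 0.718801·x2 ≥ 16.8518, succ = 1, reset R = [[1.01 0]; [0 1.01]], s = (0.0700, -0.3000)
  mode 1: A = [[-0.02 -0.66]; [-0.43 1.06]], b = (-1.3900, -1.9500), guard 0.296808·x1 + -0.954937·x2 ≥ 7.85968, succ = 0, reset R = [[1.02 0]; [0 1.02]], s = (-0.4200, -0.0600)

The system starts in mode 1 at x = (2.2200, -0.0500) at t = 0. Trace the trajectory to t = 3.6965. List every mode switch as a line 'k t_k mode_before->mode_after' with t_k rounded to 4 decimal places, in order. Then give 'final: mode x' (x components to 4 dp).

Mode 1: guard c·x = 7.8597 hit at Δt = 1.2345 (t = 1.2345), x⁻ = (2.8255, -7.3524) → reset → x⁺ = (2.4620, -7.5594), jump to mode 0
Mode 0: guard c·x = 16.8518 hit at Δt = 1.2815 (t = 2.5160), x⁻ = (17.2422, 6.7679) → reset → x⁺ = (17.4846, 6.5356), jump to mode 1
Mode 1: flow for 1.1805 to horizon, guard not reached → x = (11.6598, 3.1289)

1 1.2345 1->0
2 2.5160 0->1
final: 1 11.6598 3.1289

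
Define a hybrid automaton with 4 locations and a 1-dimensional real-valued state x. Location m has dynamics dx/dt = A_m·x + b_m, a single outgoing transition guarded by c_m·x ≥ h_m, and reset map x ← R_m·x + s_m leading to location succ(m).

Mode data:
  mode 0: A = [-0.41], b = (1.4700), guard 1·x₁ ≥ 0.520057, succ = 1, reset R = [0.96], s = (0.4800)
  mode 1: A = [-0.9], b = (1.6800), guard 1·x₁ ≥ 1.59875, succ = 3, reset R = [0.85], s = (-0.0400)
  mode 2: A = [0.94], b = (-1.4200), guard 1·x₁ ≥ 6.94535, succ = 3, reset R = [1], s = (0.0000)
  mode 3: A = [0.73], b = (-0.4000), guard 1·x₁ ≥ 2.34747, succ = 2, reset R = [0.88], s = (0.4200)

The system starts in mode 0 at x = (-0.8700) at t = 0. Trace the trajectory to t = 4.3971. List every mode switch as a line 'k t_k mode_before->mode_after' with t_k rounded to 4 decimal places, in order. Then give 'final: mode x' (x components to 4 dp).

Mode 0: guard c·x = 0.5201 hit at Δt = 0.9121 (t = 0.9121), x⁻ = (0.5201) → reset → x⁺ = (0.9793), jump to mode 1
Mode 1: guard c·x = 1.5987 hit at Δt = 1.3307 (t = 2.2428), x⁻ = (1.5987) → reset → x⁺ = (1.3189), jump to mode 3
Mode 3: guard c·x = 2.3475 hit at Δt = 1.1611 (t = 3.4039), x⁻ = (2.3475) → reset → x⁺ = (2.4858), jump to mode 2
Mode 2: flow for 0.9932 to horizon, guard not reached → x = (3.9911)

1 0.9121 0->1
2 2.2428 1->3
3 3.4039 3->2
final: 2 3.9911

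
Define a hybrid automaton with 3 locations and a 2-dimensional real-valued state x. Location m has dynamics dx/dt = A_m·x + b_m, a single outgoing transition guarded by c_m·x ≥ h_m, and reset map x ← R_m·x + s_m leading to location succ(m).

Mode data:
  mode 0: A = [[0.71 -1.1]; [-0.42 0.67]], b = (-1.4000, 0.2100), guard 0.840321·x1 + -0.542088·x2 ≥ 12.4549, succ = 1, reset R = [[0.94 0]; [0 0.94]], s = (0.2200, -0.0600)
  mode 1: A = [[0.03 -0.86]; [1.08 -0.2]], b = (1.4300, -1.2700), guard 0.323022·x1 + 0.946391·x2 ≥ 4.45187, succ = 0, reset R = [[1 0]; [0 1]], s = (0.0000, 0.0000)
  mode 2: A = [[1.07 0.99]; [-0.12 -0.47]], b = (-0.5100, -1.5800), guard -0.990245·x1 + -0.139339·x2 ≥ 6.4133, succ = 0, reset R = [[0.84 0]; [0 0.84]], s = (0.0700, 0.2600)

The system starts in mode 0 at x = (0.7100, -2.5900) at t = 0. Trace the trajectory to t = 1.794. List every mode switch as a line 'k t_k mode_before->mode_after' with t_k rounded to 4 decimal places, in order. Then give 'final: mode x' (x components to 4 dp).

Mode 0: guard c·x = 12.4549 hit at Δt = 1.3222 (t = 1.3222), x⁻ = (9.2758, -8.5968) → reset → x⁺ = (8.9393, -8.1410), jump to mode 1
Mode 1: flow for 0.4718 to horizon, guard not reached → x = (12.0177, -2.7863)

1 1.3222 0->1
final: 1 12.0177 -2.7863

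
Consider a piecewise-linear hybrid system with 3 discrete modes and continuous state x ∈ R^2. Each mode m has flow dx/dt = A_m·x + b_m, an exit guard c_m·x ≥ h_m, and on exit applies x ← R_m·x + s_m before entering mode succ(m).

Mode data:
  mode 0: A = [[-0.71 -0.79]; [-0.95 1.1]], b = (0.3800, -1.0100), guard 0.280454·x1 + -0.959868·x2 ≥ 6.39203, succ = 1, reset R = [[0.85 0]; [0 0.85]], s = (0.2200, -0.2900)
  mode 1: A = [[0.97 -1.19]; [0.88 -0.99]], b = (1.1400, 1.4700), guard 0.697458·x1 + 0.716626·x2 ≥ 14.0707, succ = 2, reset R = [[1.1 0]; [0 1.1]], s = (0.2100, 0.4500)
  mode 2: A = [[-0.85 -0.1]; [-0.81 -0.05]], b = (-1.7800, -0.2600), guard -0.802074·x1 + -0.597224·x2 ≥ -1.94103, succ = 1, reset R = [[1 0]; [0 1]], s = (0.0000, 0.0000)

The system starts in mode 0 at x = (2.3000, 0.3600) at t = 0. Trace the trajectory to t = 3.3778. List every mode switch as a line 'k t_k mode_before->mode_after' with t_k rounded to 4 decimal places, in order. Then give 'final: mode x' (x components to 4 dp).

Mode 0: guard c·x = 6.3920 hit at Δt = 1.1630 (t = 1.1630), x⁻ = (2.8506, -5.8264) → reset → x⁺ = (2.6430, -5.2424), jump to mode 1
Mode 1: guard c·x = 14.0707 hit at Δt = 1.2746 (t = 2.4376), x⁻ = (14.1859, 5.8281) → reset → x⁺ = (15.8145, 6.8610), jump to mode 2
Mode 2: flow for 0.9402 to horizon, guard not reached → x = (5.8517, -1.1898)

1 1.1630 0->1
2 2.4376 1->2
final: 2 5.8517 -1.1898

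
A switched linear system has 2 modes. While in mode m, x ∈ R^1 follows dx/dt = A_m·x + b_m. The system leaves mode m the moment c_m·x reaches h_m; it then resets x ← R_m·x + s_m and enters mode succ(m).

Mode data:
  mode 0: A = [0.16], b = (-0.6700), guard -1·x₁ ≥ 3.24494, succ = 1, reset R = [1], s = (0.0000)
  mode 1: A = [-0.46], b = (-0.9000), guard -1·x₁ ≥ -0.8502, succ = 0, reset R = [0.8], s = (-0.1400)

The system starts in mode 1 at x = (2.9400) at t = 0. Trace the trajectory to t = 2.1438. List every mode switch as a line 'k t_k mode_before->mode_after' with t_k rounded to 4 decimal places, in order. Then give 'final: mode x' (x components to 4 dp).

1 1.2098 1->0
final: 0 -0.0477

Mode 1: guard c·x = -0.8502 hit at Δt = 1.2098 (t = 1.2098), x⁻ = (0.8502) → reset → x⁺ = (0.5402), jump to mode 0
Mode 0: flow for 0.9340 to horizon, guard not reached → x = (-0.0477)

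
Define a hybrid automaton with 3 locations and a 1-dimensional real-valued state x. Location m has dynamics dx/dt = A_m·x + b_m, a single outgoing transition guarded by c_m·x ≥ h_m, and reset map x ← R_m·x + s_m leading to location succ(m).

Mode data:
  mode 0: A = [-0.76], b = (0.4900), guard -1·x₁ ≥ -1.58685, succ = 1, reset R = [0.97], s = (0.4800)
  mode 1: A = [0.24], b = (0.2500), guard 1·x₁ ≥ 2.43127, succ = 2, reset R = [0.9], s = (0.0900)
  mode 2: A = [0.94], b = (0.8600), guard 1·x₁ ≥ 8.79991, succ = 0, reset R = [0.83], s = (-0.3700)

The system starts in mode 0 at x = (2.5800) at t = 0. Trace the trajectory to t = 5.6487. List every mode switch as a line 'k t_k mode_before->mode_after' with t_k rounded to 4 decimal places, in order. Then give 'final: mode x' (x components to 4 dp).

Mode 0: guard c·x = -1.5869 hit at Δt = 0.9472 (t = 0.9472), x⁻ = (1.5869) → reset → x⁺ = (2.0192), jump to mode 1
Mode 1: guard c·x = 2.4313 hit at Δt = 0.5262 (t = 1.4734), x⁻ = (2.4313) → reset → x⁺ = (2.2781), jump to mode 2
Mode 2: guard c·x = 8.7999 hit at Δt = 1.1837 (t = 2.6571), x⁻ = (8.7999) → reset → x⁺ = (6.9339), jump to mode 0
Mode 0: guard c·x = -1.5869 hit at Δt = 2.4980 (t = 5.1551), x⁻ = (1.5869) → reset → x⁺ = (2.0192), jump to mode 1
Mode 1: flow for 0.4936 to horizon, guard not reached → x = (2.4042)

1 0.9472 0->1
2 1.4734 1->2
3 2.6571 2->0
4 5.1551 0->1
final: 1 2.4042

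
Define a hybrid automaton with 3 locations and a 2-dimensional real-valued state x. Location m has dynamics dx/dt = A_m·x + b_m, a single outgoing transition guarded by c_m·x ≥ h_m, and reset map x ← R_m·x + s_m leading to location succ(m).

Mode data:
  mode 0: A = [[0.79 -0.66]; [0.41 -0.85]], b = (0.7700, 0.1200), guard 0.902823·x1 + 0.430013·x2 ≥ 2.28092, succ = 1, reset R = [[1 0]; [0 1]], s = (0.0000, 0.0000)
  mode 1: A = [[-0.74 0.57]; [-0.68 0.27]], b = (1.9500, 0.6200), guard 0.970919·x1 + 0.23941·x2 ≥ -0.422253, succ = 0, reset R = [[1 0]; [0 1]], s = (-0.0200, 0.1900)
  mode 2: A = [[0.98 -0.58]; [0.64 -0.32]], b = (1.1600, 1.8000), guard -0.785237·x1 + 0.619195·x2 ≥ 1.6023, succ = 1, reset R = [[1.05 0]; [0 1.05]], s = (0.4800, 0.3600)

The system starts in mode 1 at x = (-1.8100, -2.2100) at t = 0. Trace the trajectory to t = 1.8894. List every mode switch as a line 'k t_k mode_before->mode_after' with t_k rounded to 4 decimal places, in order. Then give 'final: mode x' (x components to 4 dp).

Mode 1: guard c·x = -0.4223 hit at Δt = 1.0670 (t = 1.0670), x⁻ = (-0.0872, -1.4102) → reset → x⁺ = (-0.1072, -1.2202), jump to mode 0
Mode 0: flow for 0.8224 to horizon, guard not reached → x = (1.3249, -0.3772)

1 1.0670 1->0
final: 0 1.3249 -0.3772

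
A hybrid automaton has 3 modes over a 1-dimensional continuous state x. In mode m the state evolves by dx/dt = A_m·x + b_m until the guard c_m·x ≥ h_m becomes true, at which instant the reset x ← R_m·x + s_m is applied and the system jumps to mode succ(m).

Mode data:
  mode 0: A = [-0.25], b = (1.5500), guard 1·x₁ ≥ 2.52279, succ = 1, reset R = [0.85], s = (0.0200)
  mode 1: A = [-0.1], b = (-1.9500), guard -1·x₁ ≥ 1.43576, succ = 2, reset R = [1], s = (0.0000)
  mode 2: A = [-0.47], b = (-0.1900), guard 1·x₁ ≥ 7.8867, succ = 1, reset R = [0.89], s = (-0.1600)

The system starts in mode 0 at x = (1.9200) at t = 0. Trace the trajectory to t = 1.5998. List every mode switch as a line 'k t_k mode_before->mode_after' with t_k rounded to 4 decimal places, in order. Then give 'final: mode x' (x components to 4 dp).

Mode 0: guard c·x = 2.5228 hit at Δt = 0.6072 (t = 0.6072), x⁻ = (2.5228) → reset → x⁺ = (2.1644), jump to mode 1
Mode 1: flow for 0.9926 to horizon, guard not reached → x = (0.1172)

1 0.6072 0->1
final: 1 0.1172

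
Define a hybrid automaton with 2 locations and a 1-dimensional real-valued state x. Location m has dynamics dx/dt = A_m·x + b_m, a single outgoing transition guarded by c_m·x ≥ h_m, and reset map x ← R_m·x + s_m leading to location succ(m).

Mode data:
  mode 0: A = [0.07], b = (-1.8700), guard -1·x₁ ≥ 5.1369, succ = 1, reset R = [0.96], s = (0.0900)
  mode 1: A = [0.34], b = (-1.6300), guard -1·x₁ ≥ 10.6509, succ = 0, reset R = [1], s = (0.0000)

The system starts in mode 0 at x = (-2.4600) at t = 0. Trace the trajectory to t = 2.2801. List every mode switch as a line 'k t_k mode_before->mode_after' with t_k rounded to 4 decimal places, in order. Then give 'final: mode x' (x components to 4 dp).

Mode 0: guard c·x = 5.1369 hit at Δt = 1.2541 (t = 1.2541), x⁻ = (-5.1369) → reset → x⁺ = (-4.8414), jump to mode 1
Mode 1: flow for 1.0260 to horizon, guard not reached → x = (-8.8635)

1 1.2541 0->1
final: 1 -8.8635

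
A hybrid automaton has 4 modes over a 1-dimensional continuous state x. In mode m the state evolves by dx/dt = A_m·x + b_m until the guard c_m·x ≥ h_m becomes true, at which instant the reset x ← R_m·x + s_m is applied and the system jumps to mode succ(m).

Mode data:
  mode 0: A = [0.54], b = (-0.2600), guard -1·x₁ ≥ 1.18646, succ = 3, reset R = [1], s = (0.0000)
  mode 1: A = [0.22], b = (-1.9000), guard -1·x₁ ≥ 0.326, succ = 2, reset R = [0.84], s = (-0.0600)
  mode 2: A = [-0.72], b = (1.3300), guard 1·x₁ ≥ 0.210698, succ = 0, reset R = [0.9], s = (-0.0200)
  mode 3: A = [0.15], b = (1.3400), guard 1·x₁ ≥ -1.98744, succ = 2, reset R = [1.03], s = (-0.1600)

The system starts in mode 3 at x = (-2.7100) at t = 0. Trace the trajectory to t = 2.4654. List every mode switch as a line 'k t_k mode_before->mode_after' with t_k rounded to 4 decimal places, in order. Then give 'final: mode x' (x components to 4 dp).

1 0.7323 3->2
2 1.9923 2->0
final: 0 0.0789

Mode 3: guard c·x = -1.9874 hit at Δt = 0.7323 (t = 0.7323), x⁻ = (-1.9874) → reset → x⁺ = (-2.2071), jump to mode 2
Mode 2: guard c·x = 0.2107 hit at Δt = 1.2600 (t = 1.9923), x⁻ = (0.2107) → reset → x⁺ = (0.1696), jump to mode 0
Mode 0: flow for 0.4731 to horizon, guard not reached → x = (0.0789)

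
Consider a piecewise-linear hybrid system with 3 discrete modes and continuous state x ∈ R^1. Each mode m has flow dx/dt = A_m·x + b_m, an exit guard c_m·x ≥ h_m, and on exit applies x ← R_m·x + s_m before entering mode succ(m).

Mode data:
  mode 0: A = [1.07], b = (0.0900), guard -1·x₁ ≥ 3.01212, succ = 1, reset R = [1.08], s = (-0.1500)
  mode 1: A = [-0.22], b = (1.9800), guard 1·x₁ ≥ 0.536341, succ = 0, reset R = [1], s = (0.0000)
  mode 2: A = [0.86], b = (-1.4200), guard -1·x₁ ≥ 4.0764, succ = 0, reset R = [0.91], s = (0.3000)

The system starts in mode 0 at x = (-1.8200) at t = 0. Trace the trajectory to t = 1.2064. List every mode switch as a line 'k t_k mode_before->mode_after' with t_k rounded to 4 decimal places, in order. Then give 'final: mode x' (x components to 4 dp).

Mode 0: guard c·x = 3.0121 hit at Δt = 0.4886 (t = 0.4886), x⁻ = (-3.0121) → reset → x⁺ = (-3.4031), jump to mode 1
Mode 1: flow for 0.7178 to horizon, guard not reached → x = (-1.5913)

1 0.4886 0->1
final: 1 -1.5913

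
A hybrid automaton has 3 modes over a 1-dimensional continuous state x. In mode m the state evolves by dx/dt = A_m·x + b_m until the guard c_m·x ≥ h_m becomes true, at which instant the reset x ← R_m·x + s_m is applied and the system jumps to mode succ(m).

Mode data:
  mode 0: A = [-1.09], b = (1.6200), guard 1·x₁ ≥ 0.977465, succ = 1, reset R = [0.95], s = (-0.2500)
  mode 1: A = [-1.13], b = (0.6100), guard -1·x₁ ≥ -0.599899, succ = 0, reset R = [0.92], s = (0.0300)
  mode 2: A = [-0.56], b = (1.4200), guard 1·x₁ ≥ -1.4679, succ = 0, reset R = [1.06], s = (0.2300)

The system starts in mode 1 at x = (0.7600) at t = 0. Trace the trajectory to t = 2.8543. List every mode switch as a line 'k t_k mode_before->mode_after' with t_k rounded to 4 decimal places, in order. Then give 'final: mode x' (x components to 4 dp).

Mode 1: guard c·x = -0.5999 hit at Δt = 1.1494 (t = 1.1494), x⁻ = (0.5999) → reset → x⁺ = (0.5819), jump to mode 0
Mode 0: guard c·x = 0.9775 hit at Δt = 0.5277 (t = 1.6771), x⁻ = (0.9775) → reset → x⁺ = (0.6786), jump to mode 1
Mode 1: guard c·x = -0.5999 hit at Δt = 0.7409 (t = 2.4180), x⁻ = (0.5999) → reset → x⁺ = (0.5819), jump to mode 0
Mode 0: flow for 0.4363 to horizon, guard not reached → x = (0.9242)

1 1.1494 1->0
2 1.6771 0->1
3 2.4180 1->0
final: 0 0.9242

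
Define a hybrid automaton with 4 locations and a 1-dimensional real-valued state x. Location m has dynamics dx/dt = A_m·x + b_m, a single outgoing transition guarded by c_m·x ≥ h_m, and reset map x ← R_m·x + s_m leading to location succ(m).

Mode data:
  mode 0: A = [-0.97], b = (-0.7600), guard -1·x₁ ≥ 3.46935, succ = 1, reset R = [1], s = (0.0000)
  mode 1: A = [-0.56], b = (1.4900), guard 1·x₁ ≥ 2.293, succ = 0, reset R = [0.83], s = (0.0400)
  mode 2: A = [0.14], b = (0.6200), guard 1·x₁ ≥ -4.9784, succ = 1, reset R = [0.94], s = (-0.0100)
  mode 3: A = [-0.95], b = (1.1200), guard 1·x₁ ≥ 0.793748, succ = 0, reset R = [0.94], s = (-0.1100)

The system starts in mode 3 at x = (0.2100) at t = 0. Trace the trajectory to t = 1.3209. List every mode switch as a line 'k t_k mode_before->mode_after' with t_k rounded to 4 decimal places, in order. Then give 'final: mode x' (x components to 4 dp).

1 0.9710 3->0
final: 0 0.2275

Mode 3: guard c·x = 0.7937 hit at Δt = 0.9710 (t = 0.9710), x⁻ = (0.7937) → reset → x⁺ = (0.6361), jump to mode 0
Mode 0: flow for 0.3499 to horizon, guard not reached → x = (0.2275)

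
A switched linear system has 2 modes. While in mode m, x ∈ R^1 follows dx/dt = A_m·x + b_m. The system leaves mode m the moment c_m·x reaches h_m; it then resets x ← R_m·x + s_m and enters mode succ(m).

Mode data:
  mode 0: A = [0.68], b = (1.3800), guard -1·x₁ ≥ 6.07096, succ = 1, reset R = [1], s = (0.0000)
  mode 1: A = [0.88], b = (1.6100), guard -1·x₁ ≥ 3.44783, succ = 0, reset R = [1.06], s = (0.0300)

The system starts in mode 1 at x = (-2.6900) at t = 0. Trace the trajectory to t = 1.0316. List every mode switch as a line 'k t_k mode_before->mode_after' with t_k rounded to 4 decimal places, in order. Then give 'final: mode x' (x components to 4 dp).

1 0.7178 1->0
final: 0 -4.0042

Mode 1: guard c·x = 3.4478 hit at Δt = 0.7178 (t = 0.7178), x⁻ = (-3.4478) → reset → x⁺ = (-3.6247), jump to mode 0
Mode 0: flow for 0.3138 to horizon, guard not reached → x = (-4.0042)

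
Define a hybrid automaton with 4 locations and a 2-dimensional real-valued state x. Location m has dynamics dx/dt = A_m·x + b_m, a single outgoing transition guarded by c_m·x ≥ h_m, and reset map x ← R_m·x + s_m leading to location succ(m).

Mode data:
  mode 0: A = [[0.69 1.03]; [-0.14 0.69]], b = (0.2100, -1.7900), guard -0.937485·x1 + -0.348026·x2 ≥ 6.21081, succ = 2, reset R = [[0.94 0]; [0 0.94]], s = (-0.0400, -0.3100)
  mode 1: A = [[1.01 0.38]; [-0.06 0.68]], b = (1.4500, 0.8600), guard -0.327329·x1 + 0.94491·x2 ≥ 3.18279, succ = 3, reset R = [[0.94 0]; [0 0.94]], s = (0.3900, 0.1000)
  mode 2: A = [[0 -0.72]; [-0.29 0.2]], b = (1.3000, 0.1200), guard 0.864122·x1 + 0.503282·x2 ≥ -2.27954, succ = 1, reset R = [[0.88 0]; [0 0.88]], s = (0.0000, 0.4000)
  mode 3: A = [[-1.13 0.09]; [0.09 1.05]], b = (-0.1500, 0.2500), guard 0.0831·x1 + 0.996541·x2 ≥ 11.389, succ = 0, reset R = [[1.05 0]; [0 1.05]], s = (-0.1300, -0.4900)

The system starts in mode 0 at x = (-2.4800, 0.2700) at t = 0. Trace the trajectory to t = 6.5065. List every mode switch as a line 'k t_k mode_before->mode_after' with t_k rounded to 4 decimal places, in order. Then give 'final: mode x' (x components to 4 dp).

Mode 0: guard c·x = 6.2108 hit at Δt = 1.1518 (t = 1.1518), x⁻ = (-6.0073, -1.6638) → reset → x⁺ = (-5.6869, -1.8740), jump to mode 2
Mode 2: guard c·x = -2.2795 hit at Δt = 1.5883 (t = 2.7401), x⁻ = (-2.5435, -0.1622) → reset → x⁺ = (-2.2383, 0.2572), jump to mode 1
Mode 1: guard c·x = 3.1828 hit at Δt = 1.1230 (t = 3.8631), x⁻ = (-3.1780, 2.2675) → reset → x⁺ = (-2.5973, 2.2314), jump to mode 3
Mode 3: guard c·x = 11.3890 hit at Δt = 1.5182 (t = 5.3813), x⁻ = (-0.1256, 11.4390) → reset → x⁺ = (-0.2619, 11.5210), jump to mode 0
Mode 0: flow for 1.1252 to horizon, guard not reached → x = (26.0164, 19.9117)

1 1.1518 0->2
2 2.7401 2->1
3 3.8631 1->3
4 5.3813 3->0
final: 0 26.0164 19.9117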